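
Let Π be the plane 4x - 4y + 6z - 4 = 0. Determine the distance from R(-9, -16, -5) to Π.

3/√17

n = (4, -4, 6); n·P − 4 = -6; |n| = 2√17; distance = 6/(2√17) = 3√17/17.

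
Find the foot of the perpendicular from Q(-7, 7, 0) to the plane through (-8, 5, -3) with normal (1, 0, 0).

(-8, 7, 0)

The perpendicular from Q has direction n = (1, 0, 0): r = (-7, 7, 0) + λ(1, 0, 0).
Substitute into the plane: n·(Q + λn) = -8 gives -7 + 1λ = -8, so λ = -1.
Foot = (-7, 7, 0) + (-1)·(1, 0, 0) = (-8, 7, 0).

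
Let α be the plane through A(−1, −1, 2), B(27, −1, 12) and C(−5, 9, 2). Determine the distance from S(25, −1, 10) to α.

AB = (28, 0, 10) and AC = (−4, 10, 0), so a normal is n = AB × AC = (−100, −40, 280).
n = (−100, −40, 280); n·P − 700 = -360; |n| = 300; distance = 360/300 = 6/5.

6/5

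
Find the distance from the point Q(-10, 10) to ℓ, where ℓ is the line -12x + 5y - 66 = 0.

8

The normal to the line is n = (-12, 5) with |n| = 13.
|n·Q − 66| = |170 − 66| = 104, so the distance is 104/13 = 8.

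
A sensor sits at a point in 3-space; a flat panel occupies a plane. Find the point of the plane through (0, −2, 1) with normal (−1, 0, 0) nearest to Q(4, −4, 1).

(0, -4, 1)

The perpendicular from Q has direction n = (−1, 0, 0): r = (4, −4, 1) + t(−1, 0, 0).
Substitute into the plane: n·(Q + tn) = 0 gives -4 + 1t = 0, so t = 4.
Foot = (4, −4, 1) + 4·(−1, 0, 0) = (0, −4, 1).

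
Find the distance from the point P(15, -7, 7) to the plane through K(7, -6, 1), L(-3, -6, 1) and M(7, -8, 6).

KL = (-10, 0, 0) and KM = (0, -2, 5), so a normal is n = KL × KM = (0, 50, 20).
n = (0, 50, 20); n·P − (-280) = 70; |n| = 10√29; distance = 70/(10√29) = 7√29/29.

7/√29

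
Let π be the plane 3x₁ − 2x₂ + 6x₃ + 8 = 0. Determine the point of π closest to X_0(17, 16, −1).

(110/7, 118/7, -25/7)

n = (3, −2, 6), |n|² = 49, and n·X_0 − (-8) = 21.
t = 21/49 = 3/7, so the foot is X_0 − t·n = (17, 16, −1) − (3/7)·(3, −2, 6) = (110/7, 118/7, −25/7).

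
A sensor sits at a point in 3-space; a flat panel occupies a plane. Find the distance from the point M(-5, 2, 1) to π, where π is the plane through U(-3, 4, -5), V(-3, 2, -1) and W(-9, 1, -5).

UV = (0, -2, 4) and UW = (-6, -3, 0), so a normal is n = UV × UW = (12, -24, -12).
d = |12·(-5) + (-24)·2 + (-12)·1 − (-72)| / √(144 + 576 + 144) = |-48| / (12√6) = 4/√6.

2√6/3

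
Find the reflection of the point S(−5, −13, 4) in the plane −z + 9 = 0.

(-5, -13, 14)

n = (0, 0, −1), |n|² = 1, n·S − (-9) = 5, so t = 5/1 = 5.
Foot F = S − 5·n = (−5, −13, 9); the reflection is 2F − S = (−5, −13, 14).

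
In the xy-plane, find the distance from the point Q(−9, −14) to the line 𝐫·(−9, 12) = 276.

121/5

The normal to the line is n = (−9, 12) with |n| = 15.
|n·Q − 276| = |-87 − 276| = 363, so the distance is 363/15 = 121/5.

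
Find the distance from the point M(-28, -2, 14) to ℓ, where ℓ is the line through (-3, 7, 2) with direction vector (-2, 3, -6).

Direction vector d = (-2, 3, -6).
AP = (-25, -9, 12); AP·d = -49, |AP|² = 850, |d|² = 49.
distance² = |AP|² − (AP·d)²/|d|² = 850 − 2401/49 = 801, so the distance is 3√89.

3√89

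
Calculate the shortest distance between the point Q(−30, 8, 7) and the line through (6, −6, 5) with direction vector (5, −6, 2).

Direction vector d = (5, −6, 2).
AP = (−36, 14, 2); AP·d = -260, |AP|² = 1496, |d|² = 65.
distance² = |AP|² − (AP·d)²/|d|² = 1496 − 67600/65 = 456, so the distance is 2√114.

2√114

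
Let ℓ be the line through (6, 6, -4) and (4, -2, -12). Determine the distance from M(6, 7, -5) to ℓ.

√2

A direction vector is d = (-2, -8, -8).
AP = (0, 1, -1), and AP × d = (-16, 2, 2).
|AP × d|² = 264 and |d|² = 132, so the distance is √(264/132) = √2.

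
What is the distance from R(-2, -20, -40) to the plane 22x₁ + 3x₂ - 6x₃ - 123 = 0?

13/23

Normal vector n = (22, 3, -6), and n·(-2, -20, -40) - 123 = 13.
|n| = √(484 + 9 + 36) = 23, so the distance is |13|/23 = 13/23.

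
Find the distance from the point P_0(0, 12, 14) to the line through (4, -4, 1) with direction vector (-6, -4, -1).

Direction vector d = (-6, -4, -1).
AP = (-4, 16, 13); AP·d = -53, |AP|² = 441, |d|² = 53.
distance² = |AP|² − (AP·d)²/|d|² = 441 − 2809/53 = 388, so the distance is 2√97.

2√97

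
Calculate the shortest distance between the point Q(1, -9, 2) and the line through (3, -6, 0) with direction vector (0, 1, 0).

Direction vector d = (0, 1, 0).
AP = (-2, -3, 2); AP·d = -3, |AP|² = 17, |d|² = 1.
distance² = |AP|² − (AP·d)²/|d|² = 17 − 9/1 = 8, so the distance is 2√2.

2√2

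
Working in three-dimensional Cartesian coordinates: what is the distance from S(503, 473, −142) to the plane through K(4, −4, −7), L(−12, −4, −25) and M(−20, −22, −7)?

9

KL = (−16, 0, −18) and KM = (−24, −18, 0), so a normal is n = KL × KM = (−324, 432, 288).
d = |(-324)·503 + 432·473 + 288·(-142) − (-5040)| / √(104976 + 186624 + 82944) = |5508| / 612 = 9.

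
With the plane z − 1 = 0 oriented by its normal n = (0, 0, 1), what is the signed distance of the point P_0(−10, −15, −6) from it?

-7

n·P_0 − 1 = -7.
|n| = 1, so the signed distance is -7/1 = -7.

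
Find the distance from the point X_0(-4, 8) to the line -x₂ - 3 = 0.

d = |0·(-4) + (-1)·8 − 3| / √(0 + 1) = |-11|/1 = 11.

11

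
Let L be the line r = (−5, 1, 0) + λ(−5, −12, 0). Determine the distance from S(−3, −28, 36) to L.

√1465

Direction vector d = (−5, −12, 0).
AP = (2, −29, 36), and AP × d = (432, −180, −169).
|AP × d|² = 247585 and |d|² = 169, so the distance is √(247585/169) = √1465.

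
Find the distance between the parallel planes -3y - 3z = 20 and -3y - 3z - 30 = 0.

5√2/3

With common normal n = (0, -3, -3) (|n| = 3√2), the distance is |20 − 30|/|n| = 10/(3√2) = 5√2/3.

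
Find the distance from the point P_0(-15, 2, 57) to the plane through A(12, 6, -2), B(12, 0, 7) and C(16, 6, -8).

AB = (0, -6, 9) and AC = (4, 0, -6), so a normal is n = AB × AC = (36, 36, 24).
Then n·(-15, 2, 57) - 600 = 300.
|n| = √(1296 + 1296 + 576) = 12√22, so the distance is |300|/(12√22) = 25√22/22.

25/√22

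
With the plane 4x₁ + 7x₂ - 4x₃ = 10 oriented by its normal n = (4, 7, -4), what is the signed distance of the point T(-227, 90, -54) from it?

n·T − 10 = -72.
|n| = 9, so the signed distance is -72/9 = -8.

-8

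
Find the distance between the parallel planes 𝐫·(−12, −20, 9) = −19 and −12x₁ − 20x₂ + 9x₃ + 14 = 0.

1/5

Both planes have normal n = (−12, −20, 9), |n| = 25. Any point on the first plane is at distance |(-14) − (-19)|/|n| = 5/25 = 1/5 from the second.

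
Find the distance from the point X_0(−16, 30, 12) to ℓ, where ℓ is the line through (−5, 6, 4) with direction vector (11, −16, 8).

Direction vector d = (11, −16, 8).
AP = (−11, 24, 8); AP·d = -441, |AP|² = 761, |d|² = 441.
distance² = |AP|² − (AP·d)²/|d|² = 761 − 194481/441 = 320, so the distance is 8√5.

8√5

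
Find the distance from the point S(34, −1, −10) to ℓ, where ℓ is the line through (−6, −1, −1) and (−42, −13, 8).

4√10

A direction vector is d = (−36, −12, 9).
AP = (40, 0, −9); AP·d = -1521, |AP|² = 1681, |d|² = 1521.
distance² = |AP|² − (AP·d)²/|d|² = 1681 − 2313441/1521 = 160, so the distance is 4√10.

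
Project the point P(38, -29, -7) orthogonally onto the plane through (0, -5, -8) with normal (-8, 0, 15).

n = (-8, 0, 15), |n|² = 289, and n·P − (-120) = -289.
t = -289/289 = -1, so the foot is P − t·n = (38, -29, -7) − (-1)·(-8, 0, 15) = (30, -29, 8).

(30, -29, 8)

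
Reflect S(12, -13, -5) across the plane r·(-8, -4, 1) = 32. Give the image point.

With n = (-8, -4, 1), the signed offset is (n·S − 32)/|n|² = -81/81 = -1.
S' = S − 2t·n = (12, -13, -5) − (-2)·(-8, -4, 1) = (-4, -21, -3).

(-4, -21, -3)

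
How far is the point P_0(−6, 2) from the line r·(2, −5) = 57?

The normal to the line is n = (2, −5) with |n| = √29.
|n·P_0 − 57| = |-22 − 57| = 79, so the distance is 79/√29 = 79√29/29.

79/√29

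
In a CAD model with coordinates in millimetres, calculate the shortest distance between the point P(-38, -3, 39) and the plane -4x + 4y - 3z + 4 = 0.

27√41/41

d = |(-4)·(-38) + 4·(-3) + (-3)·39 − (-4)| / √(16 + 16 + 9) = |27| / √41 = 27/√41.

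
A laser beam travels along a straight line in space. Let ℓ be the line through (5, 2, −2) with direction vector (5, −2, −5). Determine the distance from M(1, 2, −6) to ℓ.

4√2

Direction vector d = (5, −2, −5).
AP = (−4, 0, −4); AP·d = 0, |AP|² = 32, |d|² = 54.
distance² = |AP|² − (AP·d)²/|d|² = 32 − 0/54 = 32, so the distance is 4√2.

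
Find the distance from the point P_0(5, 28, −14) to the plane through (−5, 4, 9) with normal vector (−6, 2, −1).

11/√41

The plane has equation n·(r − (−5, 4, 9)) = 0, i.e. n·r = 29.
d = |(-6)·5 + 2·28 + (-1)·(-14) − 29| / √(36 + 4 + 1) = |11| / √41 = 11/√41.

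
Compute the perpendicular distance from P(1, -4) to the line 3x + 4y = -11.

d = |3·1 + 4·(-4) − (-11)| / √(9 + 16) = |-2|/5 = 2/5.

2/5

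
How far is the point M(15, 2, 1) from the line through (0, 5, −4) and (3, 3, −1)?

A direction vector is d = (3, −2, 3).
AP = (15, −3, 5); AP·d = 66, |AP|² = 259, |d|² = 22.
distance² = |AP|² − (AP·d)²/|d|² = 259 − 4356/22 = 61, so the distance is √61.

√61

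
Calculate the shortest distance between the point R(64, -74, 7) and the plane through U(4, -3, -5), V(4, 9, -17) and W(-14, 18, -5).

6

UV = (0, 12, -12) and UW = (-18, 21, 0), so a normal is n = UV × UW = (252, 216, 216).
n = (252, 216, 216); n·P − (-720) = 2376; |n| = 396; distance = 2376/396 = 6.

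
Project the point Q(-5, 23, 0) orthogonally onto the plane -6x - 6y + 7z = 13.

(-11, 17, 7)

n = (-6, -6, 7), |n|² = 121, and n·Q − 13 = -121.
t = -121/121 = -1, so the foot is Q − t·n = (-5, 23, 0) − (-1)·(-6, -6, 7) = (-11, 17, 7).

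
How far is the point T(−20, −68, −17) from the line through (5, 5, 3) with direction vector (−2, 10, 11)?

Direction vector d = (−2, 10, 11).
AP = (−25, −73, −20); AP·d = -900, |AP|² = 6354, |d|² = 225.
distance² = |AP|² − (AP·d)²/|d|² = 6354 − 810000/225 = 2754, so the distance is 9√34.

9√34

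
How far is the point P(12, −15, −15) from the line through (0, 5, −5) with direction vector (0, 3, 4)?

Direction vector d = (0, 3, 4).
AP = (12, −20, −10), and AP × d = (−50, −48, 36).
|AP × d|² = 6100 and |d|² = 25, so the distance is √(6100/25) = √244 = 2√61.

2√61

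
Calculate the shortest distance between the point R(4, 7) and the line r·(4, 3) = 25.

d = |4·4 + 3·7 − 25| / √(16 + 9) = |12|/5 = 12/5.

12/5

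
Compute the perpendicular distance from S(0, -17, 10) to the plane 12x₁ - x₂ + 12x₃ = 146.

9/17

Normal vector n = (12, -1, 12), and n·(0, -17, 10) - 146 = -9.
|n| = √(144 + 1 + 144) = 17, so the distance is |-9|/17 = 9/17.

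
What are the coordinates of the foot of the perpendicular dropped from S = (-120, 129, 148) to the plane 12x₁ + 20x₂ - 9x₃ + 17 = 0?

(-2916/25, 673/5, 3637/25)

The perpendicular from S has direction n = (12, 20, -9): r = (-120, 129, 148) + t(12, 20, -9).
Substitute into the plane: n·(S + tn) = -17 gives -192 + 625t = -17, so t = 7/25.
Foot = (-120, 129, 148) + (7/25)·(12, 20, -9) = (-2916/25, 673/5, 3637/25).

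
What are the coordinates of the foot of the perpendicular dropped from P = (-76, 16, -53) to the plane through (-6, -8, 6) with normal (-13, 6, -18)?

(-24, -8, 19)

n = (-13, 6, -18), |n|² = 529, and n·P − (-78) = 2116.
t = 2116/529 = 4, so the foot is P − t·n = (-76, 16, -53) − 4·(-13, 6, -18) = (-24, -8, 19).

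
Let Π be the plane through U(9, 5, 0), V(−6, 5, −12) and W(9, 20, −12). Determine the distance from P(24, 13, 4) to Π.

8/√57

UV = (−15, 0, −12) and UW = (0, 15, −12), so a normal is n = UV × UW = (180, −180, −225).
n = (180, −180, −225); n·P − 720 = 360; |n| = 45√57; distance = 360/(45√57) = 8√57/57.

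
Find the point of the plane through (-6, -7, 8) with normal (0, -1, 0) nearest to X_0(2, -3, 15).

The perpendicular from X_0 has direction n = (0, -1, 0): r = (2, -3, 15) + t(0, -1, 0).
Substitute into the plane: n·(X_0 + tn) = 7 gives 3 + 1t = 7, so t = 4.
Foot = (2, -3, 15) + 4·(0, -1, 0) = (2, -7, 15).

(2, -7, 15)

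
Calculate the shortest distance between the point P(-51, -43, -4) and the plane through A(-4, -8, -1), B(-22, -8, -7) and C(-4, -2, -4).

AB = (-18, 0, -6) and AC = (0, 6, -3), so a normal is n = AB × AC = (36, -54, -108).
d = |36·(-51) + (-54)·(-43) + (-108)·(-4) − 396| / √(1296 + 2916 + 11664) = |522| / 126 = 29/7.

29/7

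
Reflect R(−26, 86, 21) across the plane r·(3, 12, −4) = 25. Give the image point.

(-56, -34, 61)

With n = (3, 12, −4), the signed offset is (n·R − 25)/|n|² = 845/169 = 5.
R' = R − 2t·n = (−26, 86, 21) − 10·(3, 12, −4) = (−56, −34, 61).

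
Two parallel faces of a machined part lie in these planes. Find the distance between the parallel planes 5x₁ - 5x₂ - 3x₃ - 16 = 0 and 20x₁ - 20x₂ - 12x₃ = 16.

12√59/59

Divide the second equation by 4 to match normals: 5x₁ - 5x₂ - 3x₃ = 4.
Both planes have normal n = (5, -5, -3), |n| = √59. Any point on the first plane is at distance |4 − 16|/|n| = 12/√59 = 12√59/59 from the second.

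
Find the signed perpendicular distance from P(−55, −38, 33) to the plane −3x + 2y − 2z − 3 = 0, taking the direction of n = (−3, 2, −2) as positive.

20/√17

n·P − 3 = 20.
|n| = √17, so the signed distance is 20/√17.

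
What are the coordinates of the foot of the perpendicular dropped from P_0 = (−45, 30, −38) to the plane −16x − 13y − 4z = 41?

(-29, 43, -34)

n = (−16, −13, −4), |n|² = 441, and n·P_0 − 41 = 441.
t = 441/441 = 1, so the foot is P_0 − t·n = (−45, 30, −38) − 1·(−16, −13, −4) = (−29, 43, −34).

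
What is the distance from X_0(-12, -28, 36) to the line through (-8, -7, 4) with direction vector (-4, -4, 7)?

√185

Direction vector d = (-4, -4, 7).
AP = (-4, -21, 32), and AP × d = (-19, -100, -68).
|AP × d|² = 14985 and |d|² = 81, so the distance is √(14985/81) = √185.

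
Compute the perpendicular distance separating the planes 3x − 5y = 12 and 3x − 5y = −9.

21√34/34

Both planes have normal n = (3, −5, 0), |n| = √34. Any point on the first plane is at distance |(-9) − 12|/|n| = 21/√34 from the second.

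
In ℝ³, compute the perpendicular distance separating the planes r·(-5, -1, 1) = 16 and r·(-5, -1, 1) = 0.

With common normal n = (-5, -1, 1) (|n| = 3√3), the distance is |16 − 0|/|n| = 16/(3√3).

16√3/9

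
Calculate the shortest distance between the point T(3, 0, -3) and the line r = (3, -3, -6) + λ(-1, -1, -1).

√6

Direction vector d = (-1, -1, -1).
AP = (0, 3, 3), and AP × d = (0, -3, 3).
|AP × d|² = 18 and |d|² = 3, so the distance is √(18/3) = √6.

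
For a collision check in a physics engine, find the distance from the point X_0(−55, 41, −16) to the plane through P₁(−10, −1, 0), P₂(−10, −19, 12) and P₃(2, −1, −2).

27/√53

P₁P₂ = (0, −18, 12) and P₁P₃ = (12, 0, −2), so a normal is n = P₁P₂ × P₁P₃ = (36, 144, 216).
Then n·(−55, 41, −16) − (−504) = 972.
|n| = √(1296 + 20736 + 46656) = 36√53, so the distance is |972|/(36√53) = 27√53/53.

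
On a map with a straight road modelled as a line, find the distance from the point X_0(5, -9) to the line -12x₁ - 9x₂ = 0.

The normal to the line is n = (-12, -9) with |n| = 15.
|n·X_0 − 0| = |21 − 0| = 21, so the distance is 21/15 = 7/5.

7/5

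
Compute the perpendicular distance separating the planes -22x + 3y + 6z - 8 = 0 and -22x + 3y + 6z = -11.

Both planes have normal n = (-22, 3, 6), |n| = 23. Any point on the first plane is at distance |(-11) − 8|/|n| = 19/23 from the second.

19/23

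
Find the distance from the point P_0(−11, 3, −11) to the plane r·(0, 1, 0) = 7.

Normal vector n = (0, 1, 0), and n·(−11, 3, −11) − 7 = −4.
|n| = √(0 + 1 + 0) = 1, so the distance is |-4|/1 = 4.

4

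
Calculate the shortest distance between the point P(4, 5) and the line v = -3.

8

d = |0·4 + 1·5 − (-3)| / √(0 + 1) = |8|/1 = 8.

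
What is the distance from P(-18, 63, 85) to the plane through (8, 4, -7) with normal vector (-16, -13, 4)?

The plane has equation n·(r − (8, 4, -7)) = 0, i.e. n·r = -208.
Then n·(-18, 63, 85) - (-208) = 17.
|n| = √(256 + 169 + 16) = 21, so the distance is |17|/21 = 17/21.

17/21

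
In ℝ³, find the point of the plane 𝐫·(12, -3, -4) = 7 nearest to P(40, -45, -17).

The perpendicular from P has direction n = (12, -3, -4): r = (40, -45, -17) + λ(12, -3, -4).
Substitute into the plane: n·(P + λn) = 7 gives 683 + 169λ = 7, so λ = -4.
Foot = (40, -45, -17) + (-4)·(12, -3, -4) = (-8, -33, -1).

(-8, -33, -1)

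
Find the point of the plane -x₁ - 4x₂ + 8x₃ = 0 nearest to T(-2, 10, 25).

n = (-1, -4, 8), |n|² = 81, and n·T − 0 = 162.
t = 162/81 = 2, so the foot is T − t·n = (-2, 10, 25) − 2·(-1, -4, 8) = (0, 18, 9).

(0, 18, 9)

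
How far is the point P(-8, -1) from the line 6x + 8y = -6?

d = |6·(-8) + 8·(-1) − (-6)| / √(36 + 64) = |-50|/10 = 5.

5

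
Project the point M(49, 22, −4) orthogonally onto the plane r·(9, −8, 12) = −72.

The perpendicular from M has direction n = (9, −8, 12): r = (49, 22, −4) + t(9, −8, 12).
Substitute into the plane: n·(M + tn) = -72 gives 217 + 289t = -72, so t = -1.
Foot = (49, 22, −4) + (-1)·(9, −8, 12) = (40, 30, −16).

(40, 30, -16)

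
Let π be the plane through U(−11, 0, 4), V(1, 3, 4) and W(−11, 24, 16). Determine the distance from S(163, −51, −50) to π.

6

UV = (12, 3, 0) and UW = (0, 24, 12), so a normal is n = UV × UW = (36, −144, 288).
d = |36·163 + (-144)·(-51) + 288·(-50) − 756| / √(1296 + 20736 + 82944) = |-1944| / 324 = 6.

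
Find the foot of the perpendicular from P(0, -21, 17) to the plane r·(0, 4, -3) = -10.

The perpendicular from P has direction n = (0, 4, -3): r = (0, -21, 17) + λ(0, 4, -3).
Substitute into the plane: n·(P + λn) = -10 gives -135 + 25λ = -10, so λ = 5.
Foot = (0, -21, 17) + 5·(0, 4, -3) = (0, -1, 2).

(0, -1, 2)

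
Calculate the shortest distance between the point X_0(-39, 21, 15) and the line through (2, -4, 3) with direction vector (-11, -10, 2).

5√89

Direction vector d = (-11, -10, 2).
AP = (-41, 25, 12), and AP × d = (170, -50, 685).
|AP × d|² = 500625 and |d|² = 225, so the distance is √(500625/225) = √2225 = 5√89.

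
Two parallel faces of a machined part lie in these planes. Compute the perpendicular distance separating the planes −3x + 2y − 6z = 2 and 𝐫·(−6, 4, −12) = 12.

4/7

Divide the second equation by 2 to match normals: −3x + 2y − 6z = 6.
With common normal n = (−3, 2, −6) (|n| = 7), the distance is |2 − 6|/|n| = 4/7.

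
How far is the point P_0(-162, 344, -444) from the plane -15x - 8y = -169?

9

d = |(-15)·(-162) + (-8)·344 − (-169)| / √(225 + 64 + 0) = |-153| / 17 = 9.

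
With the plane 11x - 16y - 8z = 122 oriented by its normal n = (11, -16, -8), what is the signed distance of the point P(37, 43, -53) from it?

n·P − 122 = 21.
|n| = 21, so the signed distance is 21/21 = 1.

1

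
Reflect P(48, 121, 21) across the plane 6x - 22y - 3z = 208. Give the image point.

(108, -99, -9)

n = (6, -22, -3), |n|² = 529, n·P − 208 = -2645, so t = -2645/529 = -5.
Foot F = P − (-5)·n = (78, 11, 6); the reflection is 2F − P = (108, -99, -9).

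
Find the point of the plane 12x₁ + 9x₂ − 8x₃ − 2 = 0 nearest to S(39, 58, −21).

n = (12, 9, −8), |n|² = 289, and n·S − 2 = 1156.
t = 1156/289 = 4, so the foot is S − t·n = (39, 58, −21) − 4·(12, 9, −8) = (−9, 22, 11).

(-9, 22, 11)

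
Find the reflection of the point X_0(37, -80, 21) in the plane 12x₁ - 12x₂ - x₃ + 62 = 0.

With n = (12, -12, -1), the signed offset is (n·X_0 − (-62))/|n|² = 1445/289 = 5.
X_0' = X_0 − 2t·n = (37, -80, 21) − 10·(12, -12, -1) = (-83, 40, 31).

(-83, 40, 31)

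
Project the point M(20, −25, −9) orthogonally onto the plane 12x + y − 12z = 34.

(8, -26, 3)

n = (12, 1, −12), |n|² = 289, and n·M − 34 = 289.
t = 289/289 = 1, so the foot is M − t·n = (20, −25, −9) − 1·(12, 1, −12) = (8, −26, 3).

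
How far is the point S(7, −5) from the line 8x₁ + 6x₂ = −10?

18/5

d = |8·7 + 6·(-5) − (-10)| / √(64 + 36) = |36|/10 = 18/5.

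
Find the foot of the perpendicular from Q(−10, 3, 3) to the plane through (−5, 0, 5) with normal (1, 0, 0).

(-5, 3, 3)

n = (1, 0, 0), |n|² = 1, and n·Q − (-5) = -5.
t = -5/1 = -5, so the foot is Q − t·n = (−10, 3, 3) − (-5)·(1, 0, 0) = (−5, 3, 3).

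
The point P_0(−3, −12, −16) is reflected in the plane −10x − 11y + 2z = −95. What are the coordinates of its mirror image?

(17, 10, -20)

With n = (−10, −11, 2), the signed offset is (n·P_0 − (-95))/|n|² = 225/225 = 1.
P_0' = P_0 − 2t·n = (−3, −12, −16) − 2·(−10, −11, 2) = (17, 10, −20).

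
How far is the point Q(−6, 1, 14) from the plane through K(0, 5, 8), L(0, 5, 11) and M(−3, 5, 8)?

4

KL = (0, 0, 3) and KM = (−3, 0, 0), so a normal is n = KL × KM = (0, −9, 0).
d = |(-9)·1 − (-45)| / √(0 + 81 + 0) = |36| / 9 = 4.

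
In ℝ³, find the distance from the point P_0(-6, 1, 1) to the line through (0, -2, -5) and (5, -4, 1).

9

A direction vector is d = (5, -2, 6).
AP = (-6, 3, 6); AP·d = 0, |AP|² = 81, |d|² = 65.
distance² = |AP|² − (AP·d)²/|d|² = 81 − 0/65 = 81, so the distance is 9.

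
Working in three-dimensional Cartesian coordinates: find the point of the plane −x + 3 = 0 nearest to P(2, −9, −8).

n = (−1, 0, 0), |n|² = 1, and n·P − (-3) = 1.
t = 1/1 = 1, so the foot is P − t·n = (2, −9, −8) − 1·(−1, 0, 0) = (3, −9, −8).

(3, -9, -8)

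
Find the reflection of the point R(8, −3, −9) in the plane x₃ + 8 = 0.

(8, -3, -7)

n = (0, 0, 1), |n|² = 1, n·R − (-8) = -1, so t = -1/1 = -1.
Foot F = R − (-1)·n = (8, −3, −8); the reflection is 2F − R = (8, −3, −7).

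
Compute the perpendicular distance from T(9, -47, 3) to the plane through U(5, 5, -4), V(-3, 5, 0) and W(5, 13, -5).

20/9

UV = (-8, 0, 4) and UW = (0, 8, -1), so a normal is n = UV × UW = (-32, -8, -64).
n = (-32, -8, -64); n·P − 56 = -160; |n| = 72; distance = 160/72 = 20/9.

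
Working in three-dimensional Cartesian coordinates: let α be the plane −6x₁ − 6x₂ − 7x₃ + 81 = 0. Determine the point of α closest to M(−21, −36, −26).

The perpendicular from M has direction n = (−6, −6, −7): r = (−21, −36, −26) + λ(−6, −6, −7).
Substitute into the plane: n·(M + λn) = -81 gives 524 + 121λ = -81, so λ = -5.
Foot = (−21, −36, −26) + (-5)·(−6, −6, −7) = (9, −6, 9).

(9, -6, 9)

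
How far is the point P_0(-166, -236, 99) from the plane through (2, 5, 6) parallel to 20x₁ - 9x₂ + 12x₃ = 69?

Parallel planes share the normal n = (20, -9, 12); since (2, 5, 6) lies on the plane, its equation is 20x₁ - 9x₂ + 12x₃ = 67.
Then n·(-166, -236, 99) - 67 = -75.
|n| = √(400 + 81 + 144) = 25, so the distance is |-75|/25 = 3.

3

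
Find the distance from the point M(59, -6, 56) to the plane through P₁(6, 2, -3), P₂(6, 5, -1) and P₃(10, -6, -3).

19√29/29

P₁P₂ = (0, 3, 2) and P₁P₃ = (4, -8, 0), so a normal is n = P₁P₂ × P₁P₃ = (16, 8, -12).
n = (16, 8, -12); n·P − 148 = 76; |n| = 4√29; distance = 76/(4√29) = 19√29/29.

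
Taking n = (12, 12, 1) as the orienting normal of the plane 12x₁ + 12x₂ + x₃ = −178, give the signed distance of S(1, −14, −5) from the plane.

1

n·S − (-178) = 17.
|n| = 17, so the signed distance is 17/17 = 1.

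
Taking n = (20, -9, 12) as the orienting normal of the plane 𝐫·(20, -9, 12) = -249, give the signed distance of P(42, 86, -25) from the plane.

n·P − (-249) = 15.
|n| = 25, so the signed distance is 15/25 = 3/5.

3/5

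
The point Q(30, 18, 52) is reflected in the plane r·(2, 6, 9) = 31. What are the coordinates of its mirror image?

n = (2, 6, 9), |n|² = 121, n·Q − 31 = 605, so t = 605/121 = 5.
Foot F = Q − 5·n = (20, -12, 7); the reflection is 2F − Q = (10, -42, -38).

(10, -42, -38)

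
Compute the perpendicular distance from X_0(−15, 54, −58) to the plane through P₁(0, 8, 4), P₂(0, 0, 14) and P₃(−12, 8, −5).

P₁P₂ = (0, −8, 10) and P₁P₃ = (−12, 0, −9), so a normal is n = P₁P₂ × P₁P₃ = (72, −120, −96).
d = |72·(-15) + (-120)·54 + (-96)·(-58) − (-1344)| / √(5184 + 14400 + 9216) = |-648| / (120√2) = 27/(5√2).

27√2/10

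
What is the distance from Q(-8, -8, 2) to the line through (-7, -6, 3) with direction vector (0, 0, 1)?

√5

Direction vector d = (0, 0, 1).
AP = (-1, -2, -1); AP·d = -1, |AP|² = 6, |d|² = 1.
distance² = |AP|² − (AP·d)²/|d|² = 6 − 1/1 = 5, so the distance is √5.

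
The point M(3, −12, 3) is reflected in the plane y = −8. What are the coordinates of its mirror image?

With n = (0, 1, 0), the signed offset is (n·M − (-8))/|n|² = -4/1 = -4.
M' = M − 2t·n = (3, −12, 3) − (-8)·(0, 1, 0) = (3, −4, 3).

(3, -4, 3)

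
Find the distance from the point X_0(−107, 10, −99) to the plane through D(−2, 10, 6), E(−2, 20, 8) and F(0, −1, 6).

7

DE = (0, 10, 2) and DF = (2, −11, 0), so a normal is n = DE × DF = (22, 4, −20).
n = (22, 4, −20); n·P − (-124) = -210; |n| = 30; distance = 210/30 = 7.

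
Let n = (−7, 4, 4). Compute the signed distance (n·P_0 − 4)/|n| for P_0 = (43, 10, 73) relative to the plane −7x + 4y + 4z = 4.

3

n·P_0 − 4 = 27.
|n| = 9, so the signed distance is 27/9 = 3.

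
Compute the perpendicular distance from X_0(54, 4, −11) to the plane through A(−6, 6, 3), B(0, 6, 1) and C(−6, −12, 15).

√14

AB = (6, 0, −2) and AC = (0, −18, 12), so a normal is n = AB × AC = (−36, −72, −108).
d = |(-36)·54 + (-72)·4 + (-108)·(-11) − (-540)| / √(1296 + 5184 + 11664) = |-504| / (36√14) = √14.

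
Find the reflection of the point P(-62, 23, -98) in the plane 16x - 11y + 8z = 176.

(98, -87, -18)

n = (16, -11, 8), |n|² = 441, n·P − 176 = -2205, so t = -2205/441 = -5.
Foot F = P − (-5)·n = (18, -32, -58); the reflection is 2F − P = (98, -87, -18).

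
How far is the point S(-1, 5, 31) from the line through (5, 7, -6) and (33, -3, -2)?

√1409

A direction vector is d = (28, -10, 4).
AP = (-6, -2, 37), and AP × d = (362, 1060, 116).
|AP × d|² = 1268100 and |d|² = 900, so the distance is √(1268100/900) = √1409.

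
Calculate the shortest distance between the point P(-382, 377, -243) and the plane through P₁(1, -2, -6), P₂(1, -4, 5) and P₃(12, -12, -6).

9

P₁P₂ = (0, -2, 11) and P₁P₃ = (11, -10, 0), so a normal is n = P₁P₂ × P₁P₃ = (110, 121, 22).
d = |110·(-382) + 121·377 + 22·(-243) − (-264)| / √(12100 + 14641 + 484) = |-1485| / 165 = 9.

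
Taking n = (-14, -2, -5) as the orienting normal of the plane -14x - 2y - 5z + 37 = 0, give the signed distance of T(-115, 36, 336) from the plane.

-7

n·T − (-37) = -105.
|n| = 15, so the signed distance is -105/15 = -7.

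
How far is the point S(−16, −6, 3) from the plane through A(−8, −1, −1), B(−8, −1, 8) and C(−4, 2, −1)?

4/5

AB = (0, 0, 9) and AC = (4, 3, 0), so a normal is n = AB × AC = (−27, 36, 0).
Then n·(−16, −6, 3) − 180 = 36.
|n| = √(729 + 1296 + 0) = 45, so the distance is |36|/45 = 4/5.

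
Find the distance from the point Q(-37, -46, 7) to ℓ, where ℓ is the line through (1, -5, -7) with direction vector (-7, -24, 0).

√821

Direction vector d = (-7, -24, 0).
AP = (-38, -41, 14), and AP × d = (336, -98, 625).
|AP × d|² = 513125 and |d|² = 625, so the distance is √(513125/625) = √821.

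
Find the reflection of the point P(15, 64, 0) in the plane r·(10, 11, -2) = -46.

(-65, -24, 16)

n = (10, 11, -2), |n|² = 225, n·P − (-46) = 900, so t = 900/225 = 4.
Foot F = P − 4·n = (-25, 20, 8); the reflection is 2F − P = (-65, -24, 16).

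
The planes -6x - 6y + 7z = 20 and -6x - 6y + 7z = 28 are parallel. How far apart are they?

8/11

With common normal n = (-6, -6, 7) (|n| = 11), the distance is |20 − 28|/|n| = 8/11.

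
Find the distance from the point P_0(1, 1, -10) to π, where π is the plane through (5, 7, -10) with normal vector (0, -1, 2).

The plane has equation n·(r − (5, 7, -10)) = 0, i.e. n·r = -27.
n = (0, -1, 2); n·P − (-27) = 6; |n| = √5; distance = 6/√5.

6/√5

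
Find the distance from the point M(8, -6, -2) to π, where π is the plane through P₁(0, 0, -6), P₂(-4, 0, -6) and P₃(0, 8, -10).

2/√5

P₁P₂ = (-4, 0, 0) and P₁P₃ = (0, 8, -4), so a normal is n = P₁P₂ × P₁P₃ = (0, -16, -32).
d = |(-16)·(-6) + (-32)·(-2) − 192| / √(0 + 256 + 1024) = |-32| / (16√5) = 2√5/5.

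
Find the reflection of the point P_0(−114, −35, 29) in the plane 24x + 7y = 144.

n = (24, 7, 0), |n|² = 625, n·P_0 − 144 = -3125, so t = -3125/625 = -5.
Foot F = P_0 − (-5)·n = (6, 0, 29); the reflection is 2F − P_0 = (126, 35, 29).

(126, 35, 29)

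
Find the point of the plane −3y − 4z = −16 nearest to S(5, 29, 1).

(5, 20, -11)

The perpendicular from S has direction n = (0, −3, −4): r = (5, 29, 1) + μ(0, −3, −4).
Substitute into the plane: n·(S + μn) = -16 gives -91 + 25μ = -16, so μ = 3.
Foot = (5, 29, 1) + 3·(0, −3, −4) = (5, 20, −11).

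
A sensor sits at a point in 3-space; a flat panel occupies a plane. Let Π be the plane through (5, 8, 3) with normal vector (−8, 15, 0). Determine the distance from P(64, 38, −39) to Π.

The plane has equation n·(r − (5, 8, 3)) = 0, i.e. n·r = 80.
n = (−8, 15, 0); n·P − 80 = -22; |n| = 17; distance = 22/17.

22/17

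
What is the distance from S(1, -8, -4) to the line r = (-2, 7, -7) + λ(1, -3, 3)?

Direction vector d = (1, -3, 3).
AP = (3, -15, 3); AP·d = 57, |AP|² = 243, |d|² = 19.
distance² = |AP|² − (AP·d)²/|d|² = 243 − 3249/19 = 72, so the distance is 6√2.

6√2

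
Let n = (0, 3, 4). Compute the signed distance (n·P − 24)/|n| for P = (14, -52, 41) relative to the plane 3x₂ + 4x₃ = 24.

-16/5

n·P − 24 = -16.
|n| = 5, so the signed distance is -16/5.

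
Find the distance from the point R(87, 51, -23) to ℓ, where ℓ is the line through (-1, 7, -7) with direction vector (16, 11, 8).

24√5

Direction vector d = (16, 11, 8).
AP = (88, 44, -16); AP·d = 1764, |AP|² = 9936, |d|² = 441.
distance² = |AP|² − (AP·d)²/|d|² = 9936 − 3111696/441 = 2880, so the distance is 24√5.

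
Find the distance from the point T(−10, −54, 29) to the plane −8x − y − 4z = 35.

d = |(-8)·(-10) + (-1)·(-54) + (-4)·29 − 35| / √(64 + 1 + 16) = |-17| / 9 = 17/9.

17/9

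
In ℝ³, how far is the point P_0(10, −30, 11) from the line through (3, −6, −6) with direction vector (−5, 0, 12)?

Direction vector d = (−5, 0, 12).
AP = (7, −24, 17), and AP × d = (−288, −169, −120).
|AP × d|² = 125905 and |d|² = 169, so the distance is √(125905/169) = √745.

√745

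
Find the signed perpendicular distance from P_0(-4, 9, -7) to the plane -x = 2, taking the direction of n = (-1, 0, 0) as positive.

2

n·P_0 − 2 = 2.
|n| = 1, so the signed distance is 2/1 = 2.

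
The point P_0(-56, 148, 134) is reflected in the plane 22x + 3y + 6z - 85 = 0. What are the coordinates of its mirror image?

n = (22, 3, 6), |n|² = 529, n·P_0 − 85 = -69, so t = -69/529 = -3/23.
Foot F = P_0 − (-3/23)·n = (-1222/23, 3413/23, 3100/23); the reflection is 2F − P_0 = (-1156/23, 3422/23, 3118/23).

(-1156/23, 3422/23, 3118/23)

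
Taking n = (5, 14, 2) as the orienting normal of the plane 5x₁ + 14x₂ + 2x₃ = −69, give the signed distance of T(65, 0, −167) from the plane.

4

n·T − (-69) = 60.
|n| = 15, so the signed distance is 60/15 = 4.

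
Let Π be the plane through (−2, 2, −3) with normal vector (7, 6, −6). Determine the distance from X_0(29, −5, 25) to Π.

The plane has equation n·(r − (−2, 2, −3)) = 0, i.e. n·r = 16.
n = (7, 6, −6); n·P − 16 = 7; |n| = 11; distance = 7/11.

7/11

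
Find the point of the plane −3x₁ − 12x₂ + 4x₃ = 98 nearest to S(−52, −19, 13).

(-46, 5, 5)

n = (−3, −12, 4), |n|² = 169, and n·S − 98 = 338.
t = 338/169 = 2, so the foot is S − t·n = (−52, −19, 13) − 2·(−3, −12, 4) = (−46, 5, 5).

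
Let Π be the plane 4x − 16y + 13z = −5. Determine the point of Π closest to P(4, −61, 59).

The perpendicular from P has direction n = (4, −16, 13): r = (4, −61, 59) + μ(4, −16, 13).
Substitute into the plane: n·(P + μn) = -5 gives 1759 + 441μ = -5, so μ = -4.
Foot = (4, −61, 59) + (-4)·(4, −16, 13) = (−12, 3, 7).

(-12, 3, 7)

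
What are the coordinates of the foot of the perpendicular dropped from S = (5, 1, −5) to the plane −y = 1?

The perpendicular from S has direction n = (0, −1, 0): r = (5, 1, −5) + μ(0, −1, 0).
Substitute into the plane: n·(S + μn) = 1 gives -1 + 1μ = 1, so μ = 2.
Foot = (5, 1, −5) + 2·(0, −1, 0) = (5, −1, −5).

(5, -1, -5)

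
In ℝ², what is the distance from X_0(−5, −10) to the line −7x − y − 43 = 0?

√2/5

d = |(-7)·(-5) + (-1)·(-10) − 43| / √(49 + 1) = |2|/(5√2) = √2/5.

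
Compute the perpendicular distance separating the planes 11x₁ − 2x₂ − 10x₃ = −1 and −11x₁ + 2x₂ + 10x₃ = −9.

Divide the second equation by -1 to match normals: 11x₁ − 2x₂ − 10x₃ = 9.
Both planes have normal n = (11, −2, −10), |n| = 15. Any point on the first plane is at distance |9 − (-1)|/|n| = 10/15 = 2/3 from the second.

2/3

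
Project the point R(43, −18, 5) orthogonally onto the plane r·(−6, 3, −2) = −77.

n = (−6, 3, −2), |n|² = 49, and n·R − (-77) = -245.
t = -245/49 = -5, so the foot is R − t·n = (43, −18, 5) − (-5)·(−6, 3, −2) = (13, −3, −5).

(13, -3, -5)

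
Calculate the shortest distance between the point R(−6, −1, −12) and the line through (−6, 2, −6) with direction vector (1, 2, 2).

3

Direction vector d = (1, 2, 2).
AP = (0, −3, −6); AP·d = -18, |AP|² = 45, |d|² = 9.
distance² = |AP|² − (AP·d)²/|d|² = 45 − 324/9 = 9, so the distance is 3.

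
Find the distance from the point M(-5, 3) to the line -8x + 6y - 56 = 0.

d = |(-8)·(-5) + 6·3 − 56| / √(64 + 36) = |2|/10 = 1/5.

1/5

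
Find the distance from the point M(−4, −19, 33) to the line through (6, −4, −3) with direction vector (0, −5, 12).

10

Direction vector d = (0, −5, 12).
AP = (−10, −15, 36), and AP × d = (0, 120, 50).
|AP × d|² = 16900 and |d|² = 169, so the distance is √(16900/169) = √100 = 10.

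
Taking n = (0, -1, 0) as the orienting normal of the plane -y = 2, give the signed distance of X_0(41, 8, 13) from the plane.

-10

n·X_0 − 2 = -10.
|n| = 1, so the signed distance is -10/1 = -10.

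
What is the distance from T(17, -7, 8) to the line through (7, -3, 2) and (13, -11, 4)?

4√3

A direction vector is d = (6, -8, 2).
AP = (10, -4, 6), and AP × d = (40, 16, -56).
|AP × d|² = 4992 and |d|² = 104, so the distance is √(4992/104) = √48 = 4√3.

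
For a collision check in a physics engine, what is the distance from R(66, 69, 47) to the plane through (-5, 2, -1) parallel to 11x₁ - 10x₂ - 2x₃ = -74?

Parallel planes share the normal n = (11, -10, -2); since (-5, 2, -1) lies on the plane, its equation is 11x₁ - 10x₂ - 2x₃ = -73.
Then n·(66, 69, 47) - (-73) = 15.
|n| = √(121 + 100 + 4) = 15, so the distance is |15|/15 = 1.

1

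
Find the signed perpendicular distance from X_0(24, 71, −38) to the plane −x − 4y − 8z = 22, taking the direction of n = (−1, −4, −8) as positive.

n·X_0 − 22 = -26.
|n| = 9, so the signed distance is -26/9.

-26/9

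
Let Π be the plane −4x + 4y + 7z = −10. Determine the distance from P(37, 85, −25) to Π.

3

Normal vector n = (−4, 4, 7), and n·(37, 85, −25) − (−10) = 27.
|n| = √(16 + 16 + 49) = 9, so the distance is |27|/9 = 3.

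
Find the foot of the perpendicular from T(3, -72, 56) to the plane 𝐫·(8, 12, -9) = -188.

(35, -24, 20)

n = (8, 12, -9), |n|² = 289, and n·T − (-188) = -1156.
t = -1156/289 = -4, so the foot is T − t·n = (3, -72, 56) − (-4)·(8, 12, -9) = (35, -24, 20).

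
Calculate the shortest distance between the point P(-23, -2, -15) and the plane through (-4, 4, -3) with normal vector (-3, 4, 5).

The plane has equation n·(r − (-4, 4, -3)) = 0, i.e. n·r = 13.
Then n·(-23, -2, -15) - 13 = -27.
|n| = √(9 + 16 + 25) = 5√2, so the distance is |-27|/(5√2) = 27√2/10.

27√2/10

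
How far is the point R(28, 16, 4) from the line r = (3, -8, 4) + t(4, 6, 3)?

15

Direction vector d = (4, 6, 3).
AP = (25, 24, 0); AP·d = 244, |AP|² = 1201, |d|² = 61.
distance² = |AP|² − (AP·d)²/|d|² = 1201 − 59536/61 = 225, so the distance is 15.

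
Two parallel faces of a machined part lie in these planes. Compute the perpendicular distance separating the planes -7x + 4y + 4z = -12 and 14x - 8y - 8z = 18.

1/3

Divide the second equation by -2 to match normals: -7x + 4y + 4z = -9.
With common normal n = (-7, 4, 4) (|n| = 9), the distance is |(-12) − (-9)|/|n| = 3/9 = 1/3.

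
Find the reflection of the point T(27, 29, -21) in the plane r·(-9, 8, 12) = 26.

(9, 45, 3)

n = (-9, 8, 12), |n|² = 289, n·T − 26 = -289, so t = -289/289 = -1.
Foot F = T − (-1)·n = (18, 37, -9); the reflection is 2F − T = (9, 45, 3).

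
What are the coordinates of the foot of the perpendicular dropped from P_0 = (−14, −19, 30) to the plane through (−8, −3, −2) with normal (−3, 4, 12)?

n = (−3, 4, 12), |n|² = 169, and n·P_0 − (-12) = 338.
t = 338/169 = 2, so the foot is P_0 − t·n = (−14, −19, 30) − 2·(−3, 4, 12) = (−8, −27, 6).

(-8, -27, 6)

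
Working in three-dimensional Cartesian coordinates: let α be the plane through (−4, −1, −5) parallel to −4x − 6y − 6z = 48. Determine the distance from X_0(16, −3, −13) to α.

5√22/11

Parallel planes share the normal n = (−4, −6, −6); since (−4, −1, −5) lies on the plane, its equation is −4x − 6y − 6z = 52.
Then n·(16, −3, −13) − 52 = −20.
|n| = √(16 + 36 + 36) = 2√22, so the distance is |-20|/(2√22) = 5√22/11.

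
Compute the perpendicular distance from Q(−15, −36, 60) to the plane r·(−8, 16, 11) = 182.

Normal vector n = (−8, 16, 11), and n·(−15, −36, 60) − 182 = 22.
|n| = √(64 + 256 + 121) = 21, so the distance is |22|/21 = 22/21.

22/21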